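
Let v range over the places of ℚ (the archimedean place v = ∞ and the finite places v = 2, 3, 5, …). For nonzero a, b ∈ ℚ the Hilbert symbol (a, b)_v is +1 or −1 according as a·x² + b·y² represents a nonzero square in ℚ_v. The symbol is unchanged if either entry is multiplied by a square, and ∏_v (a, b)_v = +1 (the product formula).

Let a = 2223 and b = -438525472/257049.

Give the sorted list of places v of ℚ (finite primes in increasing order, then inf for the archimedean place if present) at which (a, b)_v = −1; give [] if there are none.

Mod squares: a ≡ 247, b ≡ -75922. Check v ∈ {∞, 2, 3, 7, 11, 13, 17, 19, 29}.
v=2: v_2(a)=0, v_2(b)=5; units ≡ 7, 7 (mod 8); ε·ε+αω+βω = 1·1+0·0+5·0 ≡ 1  ⇒  (a,b)_2 = -1.
v=13: a=13^1·(≡2), b=13^-4·(≡2) mod 13; (2|13)=-1, (2|13)=-1; (−1)^{1·-4·6}·(-1)^-4·(-1)^1 = -1.
v=11: a=11^0·(≡1), b=11^1·(≡6) mod 11; (1|11)=+1, (6|11)=-1; (−1)^{0·1·5}·(+1)^1·(-1)^0 = +1.
v=29: a=29^0·(≡19), b=29^1·(≡14) mod 29; (19|29)=-1, (14|29)=-1; (−1)^{0·1·14}·(-1)^1·(-1)^0 = -1.
v=3: a=3^2·(≡1), b=3^-2·(≡2) mod 3; (1|3)=+1, (2|3)=-1; (−1)^{2·-2·1}·(+1)^-2·(-1)^2 = +1.
v=17: a=17^0·(≡13), b=17^1·(≡11) mod 17; (13|17)=+1, (11|17)=-1; (−1)^{0·1·8}·(+1)^1·(-1)^0 = +1.
v=19: a=19^1·(≡3), b=19^2·(≡3) mod 19; (3|19)=-1, (3|19)=-1; (−1)^{1·2·9}·(-1)^2·(-1)^1 = -1.
v=7: a=7^0·(≡4), b=7^1·(≡2) mod 7; (4|7)=+1, (2|7)=+1; (−1)^{0·1·3}·(+1)^1·(+1)^0 = +1.
v=∞: 247 > 0 and -75922 < 0  ⇒  (a,b)_∞ = +1.
Ram(247, -75922) = {2, 13, 19, 29}; no ℚ_2-point on the conic.

[2, 13, 19, 29]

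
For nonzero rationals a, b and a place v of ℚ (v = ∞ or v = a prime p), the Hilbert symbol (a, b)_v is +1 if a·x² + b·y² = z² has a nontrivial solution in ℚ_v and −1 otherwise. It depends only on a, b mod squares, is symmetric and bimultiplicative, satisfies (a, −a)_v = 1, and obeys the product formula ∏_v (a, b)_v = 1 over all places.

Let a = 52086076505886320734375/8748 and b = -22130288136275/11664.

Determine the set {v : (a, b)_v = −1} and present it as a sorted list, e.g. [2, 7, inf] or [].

[11, 41]

Mod squares: a ≡ 50061, b ≡ -11. Check v ∈ {∞, 2, 3, 5, 7, 11, 17, 37, 41}.
v=17: a=17^0·(≡15), b=17^2·(≡3) mod 17; (15|17)=+1, (3|17)=-1; (−1)^{0·2·8}·(+1)^2·(-1)^0 = +1.
v=37: a=37^3·(≡36), b=37^2·(≡26) mod 37; (36|37)=+1, (26|37)=+1; (−1)^{3·2·18}·(+1)^2·(+1)^3 = +1.
v=11: a=11^7·(≡10), b=11^3·(≡6) mod 11; (10|11)=-1, (6|11)=-1; (−1)^{7·3·5}·(-1)^3·(-1)^7 = -1.
v=5: a=5^6·(≡4), b=5^2·(≡1) mod 5; (4|5)=+1, (1|5)=+1; (−1)^{6·2·2}·(+1)^2·(+1)^6 = +1.
v=41: a=41^3·(≡32), b=41^2·(≡19) mod 41; (32|41)=+1, (19|41)=-1; (−1)^{3·2·20}·(+1)^2·(-1)^3 = -1.
v=3: a=3^-7·(≡1), b=3^-6·(≡1) mod 3; (1|3)=+1, (1|3)=+1; (−1)^{-7·-6·1}·(+1)^-6·(+1)^-7 = +1.
v=∞: 50061 > 0 and -11 < 0  ⇒  (a,b)_∞ = +1.
v=7: a=7^2·(≡2), b=7^0·(≡5) mod 7; (2|7)=+1, (5|7)=-1; (−1)^{2·0·3}·(+1)^0·(-1)^2 = +1.
v=2: v_2(a)=-2, v_2(b)=-4; units ≡ 5, 5 (mod 8); ε·ε+αω+βω = 0·0+-2·1+-4·1 ≡ 0  ⇒  (a,b)_2 = +1.
|Ram(50061, -11)| = 2, even; anisotropic at {11, 41}.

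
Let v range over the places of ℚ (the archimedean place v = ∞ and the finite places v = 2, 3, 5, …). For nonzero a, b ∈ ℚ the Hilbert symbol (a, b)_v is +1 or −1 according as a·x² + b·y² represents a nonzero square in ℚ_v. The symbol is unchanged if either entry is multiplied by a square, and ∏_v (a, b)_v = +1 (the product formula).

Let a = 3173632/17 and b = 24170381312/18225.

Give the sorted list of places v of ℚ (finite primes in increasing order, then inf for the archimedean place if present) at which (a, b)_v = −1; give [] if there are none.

Mod squares: a ≡ 4301, b ≡ 30107. Check v ∈ {∞, 2, 3, 5, 7, 11, 17, 23}.
v=11: a=11^1·(≡8), b=11^1·(≡3) mod 11; (8|11)=-1, (3|11)=+1; (−1)^{1·1·5}·(-1)^1·(+1)^1 = +1.
v=3: a=3^0·(≡2), b=3^-6·(≡2) mod 3; (2|3)=-1, (2|3)=-1; (−1)^{0·-6·1}·(-1)^-6·(-1)^0 = +1.
v=7: a=7^2·(≡6), b=7^3·(≡3) mod 7; (6|7)=-1, (3|7)=-1; (−1)^{2·3·3}·(-1)^3·(-1)^2 = -1.
v=2: v_2(a)=8, v_2(b)=14; units ≡ 5, 3 (mod 8); ε·ε+αω+βω = 0·1+8·1+14·1 ≡ 0  ⇒  (a,b)_2 = +1.
v=23: a=23^1·(≡18), b=23^1·(≡10) mod 23; (18|23)=+1, (10|23)=-1; (−1)^{1·1·11}·(+1)^1·(-1)^1 = +1.
v=∞: 4301 > 0 and 30107 > 0  ⇒  (a,b)_∞ = +1.
v=5: a=5^0·(≡1), b=5^-2·(≡3) mod 5; (1|5)=+1, (3|5)=-1; (−1)^{0·-2·2}·(+1)^-2·(-1)^0 = +1.
v=17: a=17^-1·(≡4), b=17^1·(≡7) mod 17; (4|17)=+1, (7|17)=-1; (−1)^{-1·1·8}·(+1)^1·(-1)^-1 = -1.
Ram(4301, 30107) = {7, 17}; no ℚ_7-point on the conic.

[7, 17]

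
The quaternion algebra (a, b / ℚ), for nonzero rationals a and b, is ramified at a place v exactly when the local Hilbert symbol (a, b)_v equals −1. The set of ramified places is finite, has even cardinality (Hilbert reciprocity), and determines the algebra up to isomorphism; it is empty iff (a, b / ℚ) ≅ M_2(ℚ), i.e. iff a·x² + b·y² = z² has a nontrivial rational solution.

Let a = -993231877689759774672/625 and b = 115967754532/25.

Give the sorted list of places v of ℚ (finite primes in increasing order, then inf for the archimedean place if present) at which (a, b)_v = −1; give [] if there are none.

(a, b) ≡ (-37, 817) mod (ℚ^×)²; places V = {2, 3, 5, 7, 19, 23, 37, 43, ∞}.
(a,b)_5: α=-4, u≡3; β=-2, v≡2 (mod 5); (3|5)=-1, (2|5)=-1; sign (−1)^0·-1^-2·-1^-4 = +1.
(a,b)_43: α=2, u≡31; β=1, v≡12 (mod 43); (31|43)=+1, (12|43)=-1; sign (−1)^0·+1^1·-1^2 = +1.
(a,b)_3: α=8, u≡2; β=0, v≡1 (mod 3); (2|3)=-1, (1|3)=+1; sign (−1)^0·-1^0·+1^8 = +1.
(a,b)_2: α=4, β=2; u≡3, v≡1 (mod 8); ε(u)ε(v)=1·0, αω(v)=4·0, βω(u)=2·1; sum ≡ 0  ⇒  +1.
(a,b)_7: α=0, u≡5; β=2, v≡3 (mod 7); (5|7)=-1, (3|7)=-1; sign (−1)^0·-1^2·-1^0 = +1.
(a,b)_37: α=3, u≡28; β=2, v≡16 (mod 37); (28|37)=+1, (16|37)=+1; sign (−1)^0·+1^2·+1^3 = +1.
(a,b)_∞: sgn(-37)=−, sgn(817)=+, so +1.
(a,b)_23: α=4, u≡4; β=2, v≡13 (mod 23); (4|23)=+1, (13|23)=+1; sign (−1)^0·+1^2·+1^4 = +1.
(a,b)_19: α=2, u≡11; β=1, v≡4 (mod 19); (11|19)=+1, (4|19)=+1; sign (−1)^0·+1^1·+1^2 = +1.
Ram(a, b) = ∅: the form -37·x² + 817·y² − z² is isotropic over every ℚ_v, so by Hasse–Minkowski it is isotropic over ℚ.

[]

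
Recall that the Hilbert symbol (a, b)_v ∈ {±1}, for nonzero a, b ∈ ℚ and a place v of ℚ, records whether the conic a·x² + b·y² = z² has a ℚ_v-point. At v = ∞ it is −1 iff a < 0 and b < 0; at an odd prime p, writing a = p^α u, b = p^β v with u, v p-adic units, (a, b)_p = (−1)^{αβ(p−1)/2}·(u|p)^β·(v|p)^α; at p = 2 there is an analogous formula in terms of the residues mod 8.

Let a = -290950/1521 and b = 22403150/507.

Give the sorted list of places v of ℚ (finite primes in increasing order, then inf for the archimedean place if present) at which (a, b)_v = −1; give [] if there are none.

[3, 7]

Mod squares: a ≡ -22, b ≡ 42. Check v ∈ {∞, 2, 3, 5, 7, 11, 13, 23}.
v=∞: -22 < 0 and 42 > 0  ⇒  (a,b)_∞ = +1.
v=5: a=5^2·(≡2), b=5^2·(≡3) mod 5; (2|5)=-1, (3|5)=-1; (−1)^{2·2·2}·(-1)^2·(-1)^2 = +1.
v=7: a=7^0·(≡6), b=7^1·(≡5) mod 7; (6|7)=-1, (5|7)=-1; (−1)^{0·1·3}·(-1)^1·(-1)^0 = -1.
v=11: a=11^1·(≡9), b=11^2·(≡9) mod 11; (9|11)=+1, (9|11)=+1; (−1)^{1·2·5}·(+1)^2·(+1)^1 = +1.
v=2: v_2(a)=1, v_2(b)=1; units ≡ 5, 5 (mod 8); ε·ε+αω+βω = 0·0+1·1+1·1 ≡ 0  ⇒  (a,b)_2 = +1.
v=13: a=13^-2·(≡9), b=13^-2·(≡1) mod 13; (9|13)=+1, (1|13)=+1; (−1)^{-2·-2·6}·(+1)^-2·(+1)^-2 = +1.
v=23: a=23^2·(≡16), b=23^2·(≡7) mod 23; (16|23)=+1, (7|23)=-1; (−1)^{2·2·11}·(+1)^2·(-1)^2 = +1.
v=3: a=3^-2·(≡2), b=3^-1·(≡2) mod 3; (2|3)=-1, (2|3)=-1; (−1)^{-2·-1·1}·(-1)^-1·(-1)^-2 = -1.
(-22, 42 / ℚ) ramifies at {3, 7}: a division algebra.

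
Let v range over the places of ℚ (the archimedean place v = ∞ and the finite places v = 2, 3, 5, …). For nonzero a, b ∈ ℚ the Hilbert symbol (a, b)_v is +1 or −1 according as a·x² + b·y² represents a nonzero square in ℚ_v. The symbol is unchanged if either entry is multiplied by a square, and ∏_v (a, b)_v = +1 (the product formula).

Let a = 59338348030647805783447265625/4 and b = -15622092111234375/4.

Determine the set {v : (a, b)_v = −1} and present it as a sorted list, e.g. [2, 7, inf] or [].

Mod squares: a ≡ 129, b ≡ -355511. Check v ∈ {∞, 2, 3, 5, 11, 13, 23, 29, 41, 43}.
v=5: a=5^12·(≡1), b=5^6·(≡4) mod 5; (1|5)=+1, (4|5)=+1; (−1)^{12·6·2}·(+1)^6·(+1)^12 = +1.
v=23: a=23^2·(≡15), b=23^1·(≡15) mod 23; (15|23)=-1, (15|23)=-1; (−1)^{2·1·11}·(-1)^1·(-1)^2 = -1.
v=11: a=11^2·(≡2), b=11^0·(≡9) mod 11; (2|11)=-1, (9|11)=+1; (−1)^{2·0·5}·(-1)^0·(+1)^2 = +1.
v=2: v_2(a)=-2, v_2(b)=-2; units ≡ 1, 1 (mod 8); ε·ε+αω+βω = 0·0+-2·0+-2·0 ≡ 0  ⇒  (a,b)_2 = +1.
v=∞: 129 > 0 and -355511 < 0  ⇒  (a,b)_∞ = +1.
v=29: a=29^2·(≡9), b=29^1·(≡19) mod 29; (9|29)=+1, (19|29)=-1; (−1)^{2·1·14}·(+1)^1·(-1)^2 = +1.
v=41: a=41^2·(≡7), b=41^1·(≡8) mod 41; (7|41)=-1, (8|41)=+1; (−1)^{2·1·20}·(-1)^1·(+1)^2 = -1.
v=13: a=13^4·(≡1), b=13^3·(≡2) mod 13; (1|13)=+1, (2|13)=-1; (−1)^{4·3·6}·(+1)^3·(-1)^4 = +1.
v=3: a=3^7·(≡1), b=3^2·(≡1) mod 3; (1|3)=+1, (1|3)=+1; (−1)^{7·2·1}·(+1)^2·(+1)^7 = +1.
v=43: a=43^1·(≡42), b=43^2·(≡15) mod 43; (42|43)=-1, (15|43)=+1; (−1)^{1·2·21}·(-1)^2·(+1)^1 = +1.
Ram(129, -355511) = {23, 41}; no ℚ_23-point on the conic.

[23, 41]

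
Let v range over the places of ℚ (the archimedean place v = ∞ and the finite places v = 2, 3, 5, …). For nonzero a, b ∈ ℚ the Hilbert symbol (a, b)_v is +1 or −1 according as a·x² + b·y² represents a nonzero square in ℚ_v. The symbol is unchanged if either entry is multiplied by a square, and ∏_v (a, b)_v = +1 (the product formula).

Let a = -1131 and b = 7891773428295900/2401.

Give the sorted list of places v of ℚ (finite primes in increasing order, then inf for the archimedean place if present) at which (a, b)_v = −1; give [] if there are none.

(a, b) ≡ (-1131, 8151) mod (ℚ^×)²; places V = {2, 3, 5, 7, 11, 13, 19, 29, ∞}.
(a,b)_11: α=0, u≡2; β=1, v≡9 (mod 11); (2|11)=-1, (9|11)=+1; sign (−1)^0·-1^1·+1^0 = -1.
(a,b)_3: α=1, u≡1; β=5, v≡2 (mod 3); (1|3)=+1, (2|3)=-1; sign (−1)^1·+1^5·-1^1 = +1.
(a,b)_5: α=0, u≡4; β=2, v≡1 (mod 5); (4|5)=+1, (1|5)=+1; sign (−1)^0·+1^2·+1^0 = +1.
(a,b)_2: α=0, β=2; u≡5, v≡7 (mod 8); ε(u)ε(v)=0·1, αω(v)=0·0, βω(u)=2·1; sum ≡ 0  ⇒  +1.
(a,b)_13: α=1, u≡4; β=3, v≡1 (mod 13); (4|13)=+1, (1|13)=+1; sign (−1)^0·+1^3·+1^1 = +1.
(a,b)_29: α=1, u≡19; β=4, v≡15 (mod 29); (19|29)=-1, (15|29)=-1; sign (−1)^0·-1^4·-1^1 = -1.
(a,b)_19: α=0, u≡9; β=1, v≡9 (mod 19); (9|19)=+1, (9|19)=+1; sign (−1)^0·+1^1·+1^0 = +1.
(a,b)_7: α=0, u≡3; β=-4, v≡3 (mod 7); (3|7)=-1, (3|7)=-1; sign (−1)^0·-1^-4·-1^0 = +1.
(a,b)_∞: sgn(-1131)=−, sgn(8151)=+, so +1.
Ram(-1131, 8151) = {11, 29}; no ℚ_11-point on the conic.

[11, 29]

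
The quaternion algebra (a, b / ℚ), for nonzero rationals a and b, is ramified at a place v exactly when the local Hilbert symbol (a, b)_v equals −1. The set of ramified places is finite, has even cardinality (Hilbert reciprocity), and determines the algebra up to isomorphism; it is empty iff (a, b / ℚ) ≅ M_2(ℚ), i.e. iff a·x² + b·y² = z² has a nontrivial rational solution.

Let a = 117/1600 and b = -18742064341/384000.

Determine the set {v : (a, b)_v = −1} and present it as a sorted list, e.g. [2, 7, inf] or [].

Mod squares: a ≡ 13, b ≡ -692835. Check v ∈ {∞, 2, 3, 5, 7, 11, 13, 17, 19}.
v=5: a=5^-2·(≡3), b=5^-3·(≡2) mod 5; (3|5)=-1, (2|5)=-1; (−1)^{-2·-3·2}·(-1)^-3·(-1)^-2 = -1.
v=∞: 13 > 0 and -692835 < 0  ⇒  (a,b)_∞ = +1.
v=7: a=7^0·(≡3), b=7^4·(≡4) mod 7; (3|7)=-1, (4|7)=+1; (−1)^{0·4·3}·(-1)^4·(+1)^0 = +1.
v=17: a=17^0·(≡16), b=17^1·(≡14) mod 17; (16|17)=+1, (14|17)=-1; (−1)^{0·1·8}·(+1)^1·(-1)^0 = +1.
v=19: a=19^0·(≡15), b=19^1·(≡10) mod 19; (15|19)=-1, (10|19)=-1; (−1)^{0·1·9}·(-1)^1·(-1)^0 = -1.
v=11: a=11^0·(≡8), b=11^1·(≡3) mod 11; (8|11)=-1, (3|11)=+1; (−1)^{0·1·5}·(-1)^1·(+1)^0 = -1.
v=3: a=3^2·(≡1), b=3^-1·(≡1) mod 3; (1|3)=+1, (1|3)=+1; (−1)^{2·-1·1}·(+1)^-1·(+1)^2 = +1.
v=2: v_2(a)=-6, v_2(b)=-10; units ≡ 5, 5 (mod 8); ε·ε+αω+βω = 0·0+-6·1+-10·1 ≡ 0  ⇒  (a,b)_2 = +1.
v=13: a=13^1·(≡9), b=13^3·(≡7) mod 13; (9|13)=+1, (7|13)=-1; (−1)^{1·3·6}·(+1)^3·(-1)^1 = -1.
Ram(13, -692835) = {5, 11, 13, 19}; no ℚ_5-point on the conic.

[5, 11, 13, 19]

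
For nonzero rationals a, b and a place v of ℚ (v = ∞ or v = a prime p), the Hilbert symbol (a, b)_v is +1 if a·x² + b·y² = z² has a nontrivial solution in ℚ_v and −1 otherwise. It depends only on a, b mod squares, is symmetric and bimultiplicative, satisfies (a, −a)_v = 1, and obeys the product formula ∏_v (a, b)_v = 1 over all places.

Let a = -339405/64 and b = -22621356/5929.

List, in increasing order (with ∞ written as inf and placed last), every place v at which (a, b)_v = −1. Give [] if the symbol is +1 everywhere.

[3, inf]

Mod squares: a ≡ -2805, b ≡ -51. Check v ∈ {∞, 2, 3, 5, 7, 11, 17, 37}.
v=7: a=7^0·(≡4), b=7^-2·(≡6) mod 7; (4|7)=+1, (6|7)=-1; (−1)^{0·-2·3}·(+1)^-2·(-1)^0 = +1.
v=∞: -2805 < 0 and -51 < 0  ⇒  (a,b)_∞ = -1.
v=5: a=5^1·(≡1), b=5^0·(≡1) mod 5; (1|5)=+1, (1|5)=+1; (−1)^{1·0·2}·(+1)^0·(+1)^1 = +1.
v=11: a=11^3·(≡1), b=11^-2·(≡9) mod 11; (1|11)=+1, (9|11)=+1; (−1)^{3·-2·5}·(+1)^-2·(+1)^3 = +1.
v=17: a=17^1·(≡6), b=17^1·(≡11) mod 17; (6|17)=-1, (11|17)=-1; (−1)^{1·1·8}·(-1)^1·(-1)^1 = +1.
v=2: v_2(a)=-6, v_2(b)=2; units ≡ 3, 5 (mod 8); ε·ε+αω+βω = 1·0+-6·1+2·1 ≡ 0  ⇒  (a,b)_2 = +1.
v=3: a=3^1·(≡1), b=3^5·(≡1) mod 3; (1|3)=+1, (1|3)=+1; (−1)^{1·5·1}·(+1)^5·(+1)^1 = -1.
v=37: a=37^0·(≡30), b=37^2·(≡14) mod 37; (30|37)=+1, (14|37)=-1; (−1)^{0·2·18}·(+1)^2·(-1)^0 = +1.
Ram(-2805, -51) = {3, ∞}; no ℚ_3-point on the conic.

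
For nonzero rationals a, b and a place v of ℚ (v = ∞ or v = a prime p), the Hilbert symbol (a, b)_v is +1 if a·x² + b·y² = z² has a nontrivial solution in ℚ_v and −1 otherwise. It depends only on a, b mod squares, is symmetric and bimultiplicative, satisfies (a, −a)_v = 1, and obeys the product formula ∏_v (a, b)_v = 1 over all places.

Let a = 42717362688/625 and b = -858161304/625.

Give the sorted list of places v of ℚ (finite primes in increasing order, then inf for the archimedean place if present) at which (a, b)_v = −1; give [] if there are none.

[11, 13]

(a, b) ≡ (858, -6006) mod (ℚ^×)²; places V = {2, 3, 5, 7, 11, 13, ∞}.
(a,b)_2: α=9, β=3; u≡5, v≡5 (mod 8); ε(u)ε(v)=0·0, αω(v)=9·1, βω(u)=3·1; sum ≡ 0  ⇒  +1.
(a,b)_5: α=-4, u≡3; β=-4, v≡1 (mod 5); (3|5)=-1, (1|5)=+1; sign (−1)^0·-1^-4·+1^-4 = +1.
(a,b)_3: α=5, u≡1; β=7, v≡2 (mod 3); (1|3)=+1, (2|3)=-1; sign (−1)^1·+1^7·-1^5 = +1.
(a,b)_13: α=1, u≡9; β=1, v≡6 (mod 13); (9|13)=+1, (6|13)=-1; sign (−1)^0·+1^1·-1^1 = -1.
(a,b)_11: α=1, u≡4; β=1, v≡1 (mod 11); (4|11)=+1, (1|11)=+1; sign (−1)^1·+1^1·+1^1 = -1.
(a,b)_7: α=4, u≡4; β=3, v≡6 (mod 7); (4|7)=+1, (6|7)=-1; sign (−1)^0·+1^3·-1^4 = +1.
(a,b)_∞: sgn(858)=+, sgn(-6006)=−, so +1.
(858, -6006 / ℚ) ramifies at {11, 13}: a division algebra.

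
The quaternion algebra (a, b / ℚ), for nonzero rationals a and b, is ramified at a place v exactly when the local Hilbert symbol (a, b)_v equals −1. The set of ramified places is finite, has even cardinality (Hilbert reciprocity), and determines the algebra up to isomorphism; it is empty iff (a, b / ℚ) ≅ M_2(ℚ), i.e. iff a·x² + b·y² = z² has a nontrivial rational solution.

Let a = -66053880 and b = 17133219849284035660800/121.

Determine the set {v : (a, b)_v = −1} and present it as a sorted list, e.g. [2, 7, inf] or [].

Mod squares: a ≡ -203870, b ≡ 245427. Check v ∈ {∞, 2, 3, 5, 7, 11, 13, 19, 29, 31, 37}.
v=5: a=5^1·(≡4), b=5^2·(≡2) mod 5; (4|5)=+1, (2|5)=-1; (−1)^{1·2·2}·(+1)^2·(-1)^1 = -1.
v=7: a=7^0·(≡3), b=7^1·(≡3) mod 7; (3|7)=-1, (3|7)=-1; (−1)^{0·1·3}·(-1)^1·(-1)^0 = -1.
v=37: a=37^1·(≡10), b=37^2·(≡35) mod 37; (10|37)=+1, (35|37)=-1; (−1)^{1·2·18}·(+1)^2·(-1)^1 = -1.
v=31: a=31^0·(≡21), b=31^1·(≡17) mod 31; (21|31)=-1, (17|31)=-1; (−1)^{0·1·15}·(-1)^1·(-1)^0 = -1.
v=∞: -203870 < 0 and 245427 > 0  ⇒  (a,b)_∞ = +1.
v=19: a=19^1·(≡5), b=19^2·(≡6) mod 19; (5|19)=+1, (6|19)=+1; (−1)^{1·2·9}·(+1)^2·(+1)^1 = +1.
v=2: v_2(a)=3, v_2(b)=10; units ≡ 1, 3 (mod 8); ε·ε+αω+βω = 0·1+3·1+10·0 ≡ 1  ⇒  (a,b)_2 = -1.
v=3: a=3^4·(≡1), b=3^9·(≡2) mod 3; (1|3)=+1, (2|3)=-1; (−1)^{4·9·1}·(+1)^9·(-1)^4 = +1.
v=29: a=29^1·(≡27), b=29^3·(≡23) mod 29; (27|29)=-1, (23|29)=+1; (−1)^{1·3·14}·(-1)^3·(+1)^1 = -1.
v=13: a=13^0·(≡4), b=13^1·(≡10) mod 13; (4|13)=+1, (10|13)=+1; (−1)^{0·1·6}·(+1)^1·(+1)^0 = +1.
v=11: a=11^0·(≡9), b=11^-2·(≡10) mod 11; (9|11)=+1, (10|11)=-1; (−1)^{0·-2·5}·(+1)^-2·(-1)^0 = +1.
(-203870, 245427 / ℚ) ramifies at {2, 5, 7, 29, 31, 37}: a division algebra.

[2, 5, 7, 29, 31, 37]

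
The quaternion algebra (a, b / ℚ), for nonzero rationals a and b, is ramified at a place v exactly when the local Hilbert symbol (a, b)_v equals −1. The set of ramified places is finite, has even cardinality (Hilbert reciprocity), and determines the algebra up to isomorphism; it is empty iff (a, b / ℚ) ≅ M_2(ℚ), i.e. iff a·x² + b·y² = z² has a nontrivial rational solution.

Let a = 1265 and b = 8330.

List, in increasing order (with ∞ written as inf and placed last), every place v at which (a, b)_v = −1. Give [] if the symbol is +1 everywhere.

Mod squares: a ≡ 1265, b ≡ 170. Check v ∈ {∞, 2, 5, 7, 11, 17, 23}.
v=∞: 1265 > 0 and 170 > 0  ⇒  (a,b)_∞ = +1.
v=17: a=17^0·(≡7), b=17^1·(≡14) mod 17; (7|17)=-1, (14|17)=-1; (−1)^{0·1·8}·(-1)^1·(-1)^0 = -1.
v=7: a=7^0·(≡5), b=7^2·(≡2) mod 7; (5|7)=-1, (2|7)=+1; (−1)^{0·2·3}·(-1)^2·(+1)^0 = +1.
v=5: a=5^1·(≡3), b=5^1·(≡1) mod 5; (3|5)=-1, (1|5)=+1; (−1)^{1·1·2}·(-1)^1·(+1)^1 = -1.
v=2: v_2(a)=0, v_2(b)=1; units ≡ 1, 5 (mod 8); ε·ε+αω+βω = 0·0+0·1+1·0 ≡ 0  ⇒  (a,b)_2 = +1.
v=23: a=23^1·(≡9), b=23^0·(≡4) mod 23; (9|23)=+1, (4|23)=+1; (−1)^{1·0·11}·(+1)^0·(+1)^1 = +1.
v=11: a=11^1·(≡5), b=11^0·(≡3) mod 11; (5|11)=+1, (3|11)=+1; (−1)^{1·0·5}·(+1)^0·(+1)^1 = +1.
|Ram(1265, 170)| = 2, even; anisotropic at {5, 17}.

[5, 17]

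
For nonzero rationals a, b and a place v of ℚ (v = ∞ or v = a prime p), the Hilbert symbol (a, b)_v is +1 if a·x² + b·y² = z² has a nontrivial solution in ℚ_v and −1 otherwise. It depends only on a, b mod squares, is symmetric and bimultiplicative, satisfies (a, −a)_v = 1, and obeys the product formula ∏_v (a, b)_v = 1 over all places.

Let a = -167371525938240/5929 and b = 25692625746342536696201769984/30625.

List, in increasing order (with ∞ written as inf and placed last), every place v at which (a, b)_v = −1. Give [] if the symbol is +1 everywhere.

[13, 17]

(a, b) ≡ (-65, 7429) mod (ℚ^×)²; places V = {2, 3, 5, 7, 11, 13, 17, 19, 23, ∞}.
(a,b)_7: α=-2, u≡3; β=-2, v≡1 (mod 7); (3|7)=-1, (1|7)=+1; sign (−1)^0·-1^-2·+1^-2 = +1.
(a,b)_5: α=1, u≡3; β=-4, v≡1 (mod 5); (3|5)=-1, (1|5)=+1; sign (−1)^0·-1^-4·+1^1 = +1.
(a,b)_11: α=-2, u≡5; β=0, v≡9 (mod 11); (5|11)=+1, (9|11)=+1; sign (−1)^0·+1^0·+1^-2 = +1.
(a,b)_19: α=2, u≡11; β=5, v≡1 (mod 19); (11|19)=+1, (1|19)=+1; sign (−1)^0·+1^5·+1^2 = +1.
(a,b)_2: α=6, β=10; u≡7, v≡5 (mod 8); ε(u)ε(v)=1·0, αω(v)=6·1, βω(u)=10·0; sum ≡ 0  ⇒  +1.
(a,b)_13: α=1, u≡11; β=2, v≡5 (mod 13); (11|13)=-1, (5|13)=-1; sign (−1)^0·-1^2·-1^1 = -1.
(a,b)_17: α=2, u≡3; β=5, v≡10 (mod 17); (3|17)=-1, (10|17)=-1; sign (−1)^0·-1^5·-1^2 = -1.
(a,b)_∞: sgn(-65)=−, sgn(7429)=+, so +1.
(a,b)_23: α=2, u≡18; β=5, v≡2 (mod 23); (18|23)=+1, (2|23)=+1; sign (−1)^0·+1^5·+1^2 = +1.
(a,b)_3: α=6, u≡1; β=8, v≡1 (mod 3); (1|3)=+1, (1|3)=+1; sign (−1)^0·+1^8·+1^6 = +1.
(-65, 7429 / ℚ) ramifies at {13, 17}: a division algebra.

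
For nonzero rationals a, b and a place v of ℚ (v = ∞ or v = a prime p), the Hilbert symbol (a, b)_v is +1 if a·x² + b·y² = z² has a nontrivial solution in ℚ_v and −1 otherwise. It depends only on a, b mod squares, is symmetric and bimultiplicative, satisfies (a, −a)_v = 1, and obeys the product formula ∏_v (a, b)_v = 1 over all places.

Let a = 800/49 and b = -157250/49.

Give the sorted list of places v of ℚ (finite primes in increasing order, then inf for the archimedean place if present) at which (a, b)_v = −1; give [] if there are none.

Mod squares: a ≡ 2, b ≡ -6290. Check v ∈ {∞, 2, 5, 7, 17, 37}.
v=7: a=7^-2·(≡2), b=7^-2·(≡5) mod 7; (2|7)=+1, (5|7)=-1; (−1)^{-2·-2·3}·(+1)^-2·(-1)^-2 = +1.
v=∞: 2 > 0 and -6290 < 0  ⇒  (a,b)_∞ = +1.
v=17: a=17^0·(≡8), b=17^1·(≡1) mod 17; (8|17)=+1, (1|17)=+1; (−1)^{0·1·8}·(+1)^1·(+1)^0 = +1.
v=37: a=37^0·(≡5), b=37^1·(≡22) mod 37; (5|37)=-1, (22|37)=-1; (−1)^{0·1·18}·(-1)^1·(-1)^0 = -1.
v=2: v_2(a)=5, v_2(b)=1; units ≡ 1, 7 (mod 8); ε·ε+αω+βω = 0·1+5·0+1·0 ≡ 0  ⇒  (a,b)_2 = +1.
v=5: a=5^2·(≡3), b=5^3·(≡3) mod 5; (3|5)=-1, (3|5)=-1; (−1)^{2·3·2}·(-1)^3·(-1)^2 = -1.
|Ram(2, -6290)| = 2, even; anisotropic at {5, 37}.

[5, 37]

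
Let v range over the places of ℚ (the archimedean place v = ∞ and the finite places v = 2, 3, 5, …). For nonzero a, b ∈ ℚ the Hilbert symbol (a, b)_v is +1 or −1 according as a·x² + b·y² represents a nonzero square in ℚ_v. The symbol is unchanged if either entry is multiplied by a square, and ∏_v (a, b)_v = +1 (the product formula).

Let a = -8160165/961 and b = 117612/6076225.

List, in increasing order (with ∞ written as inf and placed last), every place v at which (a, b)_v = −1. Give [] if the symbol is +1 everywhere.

Mod squares: a ≡ -5365, b ≡ 3. Check v ∈ {∞, 2, 3, 5, 11, 13, 17, 29, 31, 37}.
v=37: a=37^1·(≡25), b=37^0·(≡36) mod 37; (25|37)=+1, (36|37)=+1; (−1)^{1·0·18}·(+1)^0·(+1)^1 = +1.
v=2: v_2(a)=0, v_2(b)=2; units ≡ 3, 3 (mod 8); ε·ε+αω+βω = 1·1+0·1+2·1 ≡ 1  ⇒  (a,b)_2 = -1.
v=3: a=3^2·(≡2), b=3^5·(≡1) mod 3; (2|3)=-1, (1|3)=+1; (−1)^{2·5·1}·(-1)^5·(+1)^2 = -1.
v=5: a=5^1·(≡2), b=5^-2·(≡3) mod 5; (2|5)=-1, (3|5)=-1; (−1)^{1·-2·2}·(-1)^-2·(-1)^1 = -1.
v=11: a=11^0·(≡5), b=11^2·(≡4) mod 11; (5|11)=+1, (4|11)=+1; (−1)^{0·2·5}·(+1)^2·(+1)^0 = +1.
v=31: a=31^-2·(≡27), b=31^0·(≡23) mod 31; (27|31)=-1, (23|31)=-1; (−1)^{-2·0·15}·(-1)^0·(-1)^-2 = +1.
v=∞: -5365 < 0 and 3 > 0  ⇒  (a,b)_∞ = +1.
v=29: a=29^1·(≡15), b=29^-2·(≡26) mod 29; (15|29)=-1, (26|29)=-1; (−1)^{1·-2·14}·(-1)^-2·(-1)^1 = -1.
v=13: a=13^2·(≡3), b=13^0·(≡12) mod 13; (3|13)=+1, (12|13)=+1; (−1)^{2·0·6}·(+1)^0·(+1)^2 = +1.
v=17: a=17^0·(≡10), b=17^-2·(≡7) mod 17; (10|17)=-1, (7|17)=-1; (−1)^{0·-2·8}·(-1)^-2·(-1)^0 = +1.
(-5365, 3 / ℚ) ramifies at {2, 3, 5, 29}: a division algebra.

[2, 3, 5, 29]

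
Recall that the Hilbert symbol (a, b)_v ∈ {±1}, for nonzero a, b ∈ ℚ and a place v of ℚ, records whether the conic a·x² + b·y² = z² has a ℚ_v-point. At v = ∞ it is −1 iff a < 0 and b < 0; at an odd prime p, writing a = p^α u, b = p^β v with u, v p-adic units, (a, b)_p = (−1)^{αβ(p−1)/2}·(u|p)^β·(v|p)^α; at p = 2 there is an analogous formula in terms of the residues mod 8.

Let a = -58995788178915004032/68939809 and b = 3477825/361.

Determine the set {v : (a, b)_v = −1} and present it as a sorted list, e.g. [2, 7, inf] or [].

Mod squares: a ≡ -58, b ≡ 15457. Check v ∈ {∞, 2, 3, 5, 7, 11, 13, 17, 19, 23, 29, 41}.
v=3: a=3^8·(≡2), b=3^2·(≡1) mod 3; (2|3)=-1, (1|3)=+1; (−1)^{8·2·1}·(-1)^2·(+1)^8 = +1.
v=7: a=7^2·(≡5), b=7^0·(≡2) mod 7; (5|7)=-1, (2|7)=+1; (−1)^{2·0·3}·(-1)^0·(+1)^2 = +1.
v=17: a=17^2·(≡12), b=17^0·(≡4) mod 17; (12|17)=-1, (4|17)=+1; (−1)^{2·0·8}·(-1)^0·(+1)^2 = +1.
v=5: a=5^0·(≡2), b=5^2·(≡3) mod 5; (2|5)=-1, (3|5)=-1; (−1)^{0·2·2}·(-1)^2·(-1)^0 = +1.
v=41: a=41^2·(≡14), b=41^1·(≡21) mod 41; (14|41)=-1, (21|41)=+1; (−1)^{2·1·20}·(-1)^1·(+1)^2 = -1.
v=∞: -58 < 0 and 15457 > 0  ⇒  (a,b)_∞ = +1.
v=29: a=29^3·(≡8), b=29^1·(≡3) mod 29; (8|29)=-1, (3|29)=-1; (−1)^{3·1·14}·(-1)^1·(-1)^3 = +1.
v=13: a=13^0·(≡7), b=13^1·(≡5) mod 13; (7|13)=-1, (5|13)=-1; (−1)^{0·1·6}·(-1)^1·(-1)^0 = -1.
v=23: a=23^-2·(≡14), b=23^0·(≡4) mod 23; (14|23)=-1, (4|23)=+1; (−1)^{-2·0·11}·(-1)^0·(+1)^-2 = +1.
v=2: v_2(a)=7, v_2(b)=0; units ≡ 3, 1 (mod 8); ε·ε+αω+βω = 1·0+7·0+0·1 ≡ 0  ⇒  (a,b)_2 = +1.
v=19: a=19^-4·(≡12), b=19^-2·(≡8) mod 19; (12|19)=-1, (8|19)=-1; (−1)^{-4·-2·9}·(-1)^-2·(-1)^-4 = +1.
v=11: a=11^2·(≡8), b=11^0·(≡6) mod 11; (8|11)=-1, (6|11)=-1; (−1)^{2·0·5}·(-1)^0·(-1)^2 = +1.
(-58, 15457 / ℚ) ramifies at {13, 41}: a division algebra.

[13, 41]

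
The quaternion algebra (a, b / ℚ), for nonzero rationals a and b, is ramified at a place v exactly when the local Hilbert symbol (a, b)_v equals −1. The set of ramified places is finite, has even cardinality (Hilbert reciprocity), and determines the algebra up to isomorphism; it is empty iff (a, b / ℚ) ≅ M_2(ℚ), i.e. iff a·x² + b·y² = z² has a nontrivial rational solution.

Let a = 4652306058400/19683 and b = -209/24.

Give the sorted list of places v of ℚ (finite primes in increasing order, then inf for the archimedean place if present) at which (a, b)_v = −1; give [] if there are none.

[2, 11, 13, 19]

Mod squares: a ≡ 16302, b ≡ -1254. Check v ∈ {∞, 2, 3, 5, 7, 11, 13, 19}.
v=19: a=19^3·(≡18), b=19^1·(≡13) mod 19; (18|19)=-1, (13|19)=-1; (−1)^{3·1·9}·(-1)^1·(-1)^3 = -1.
v=2: v_2(a)=5, v_2(b)=-3; units ≡ 7, 5 (mod 8); ε·ε+αω+βω = 1·0+5·1+-3·0 ≡ 1  ⇒  (a,b)_2 = -1.
v=∞: 16302 > 0 and -1254 < 0  ⇒  (a,b)_∞ = +1.
v=5: a=5^2·(≡2), b=5^0·(≡4) mod 5; (2|5)=-1, (4|5)=+1; (−1)^{2·0·2}·(-1)^0·(+1)^2 = +1.
v=7: a=7^2·(≡5), b=7^0·(≡5) mod 7; (5|7)=-1, (5|7)=-1; (−1)^{2·0·3}·(-1)^0·(-1)^2 = +1.
v=3: a=3^-9·(≡1), b=3^-1·(≡2) mod 3; (1|3)=+1, (2|3)=-1; (−1)^{-9·-1·1}·(+1)^-1·(-1)^-9 = +1.
v=11: a=11^3·(≡10), b=11^1·(≡7) mod 11; (10|11)=-1, (7|11)=-1; (−1)^{3·1·5}·(-1)^1·(-1)^3 = -1.
v=13: a=13^1·(≡5), b=13^0·(≡7) mod 13; (5|13)=-1, (7|13)=-1; (−1)^{1·0·6}·(-1)^0·(-1)^1 = -1.
|Ram(16302, -1254)| = 4, even; anisotropic at {2, 11, 13, 19}.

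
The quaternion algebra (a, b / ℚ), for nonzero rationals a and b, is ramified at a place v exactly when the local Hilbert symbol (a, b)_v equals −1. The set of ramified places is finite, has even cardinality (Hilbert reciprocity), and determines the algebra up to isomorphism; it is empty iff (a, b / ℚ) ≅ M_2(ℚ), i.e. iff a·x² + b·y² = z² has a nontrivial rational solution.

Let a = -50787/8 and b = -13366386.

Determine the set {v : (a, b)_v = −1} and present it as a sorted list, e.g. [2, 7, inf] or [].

Mod squares: a ≡ -1254, b ≡ -34. Check v ∈ {∞, 2, 3, 11, 17, 19}.
v=19: a=19^1·(≡15), b=19^2·(≡5) mod 19; (15|19)=-1, (5|19)=+1; (−1)^{1·2·9}·(-1)^2·(+1)^1 = +1.
v=2: v_2(a)=-3, v_2(b)=1; units ≡ 5, 7 (mod 8); ε·ε+αω+βω = 0·1+-3·0+1·1 ≡ 1  ⇒  (a,b)_2 = -1.
v=11: a=11^1·(≡10), b=11^2·(≡7) mod 11; (10|11)=-1, (7|11)=-1; (−1)^{1·2·5}·(-1)^2·(-1)^1 = -1.
v=∞: -1254 < 0 and -34 < 0  ⇒  (a,b)_∞ = -1.
v=3: a=3^5·(≡2), b=3^2·(≡2) mod 3; (2|3)=-1, (2|3)=-1; (−1)^{5·2·1}·(-1)^2·(-1)^5 = -1.
v=17: a=17^0·(≡16), b=17^1·(≡9) mod 17; (16|17)=+1, (9|17)=+1; (−1)^{0·1·8}·(+1)^1·(+1)^0 = +1.
Ram(-1254, -34) = {2, 3, 11, ∞}; no ℚ_2-point on the conic.

[2, 3, 11, inf]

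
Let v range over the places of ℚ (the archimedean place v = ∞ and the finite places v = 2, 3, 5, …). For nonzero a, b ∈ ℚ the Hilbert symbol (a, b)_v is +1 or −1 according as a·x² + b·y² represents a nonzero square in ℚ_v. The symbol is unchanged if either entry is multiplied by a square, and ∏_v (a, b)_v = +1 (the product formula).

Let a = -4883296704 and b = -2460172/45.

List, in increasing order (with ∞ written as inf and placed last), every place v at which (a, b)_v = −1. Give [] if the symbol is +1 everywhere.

[13, 17, 23, inf]

Mod squares: a ≡ -630591, b ≡ -25415. Check v ∈ {∞, 2, 3, 5, 11, 13, 17, 19, 23, 37}.
v=∞: -630591 < 0 and -25415 < 0  ⇒  (a,b)_∞ = -1.
v=11: a=11^2·(≡10), b=11^2·(≡7) mod 11; (10|11)=-1, (7|11)=-1; (−1)^{2·2·5}·(-1)^2·(-1)^2 = +1.
v=5: a=5^0·(≡1), b=5^-1·(≡2) mod 5; (1|5)=+1, (2|5)=-1; (−1)^{0·-1·2}·(+1)^-1·(-1)^0 = +1.
v=23: a=23^1·(≡7), b=23^1·(≡14) mod 23; (7|23)=-1, (14|23)=-1; (−1)^{1·1·11}·(-1)^1·(-1)^1 = -1.
v=37: a=37^1·(≡6), b=37^0·(≡4) mod 37; (6|37)=-1, (4|37)=+1; (−1)^{1·0·18}·(-1)^0·(+1)^1 = +1.
v=13: a=13^1·(≡3), b=13^1·(≡6) mod 13; (3|13)=+1, (6|13)=-1; (−1)^{1·1·6}·(+1)^1·(-1)^1 = -1.
v=17: a=17^0·(≡12), b=17^1·(≡2) mod 17; (12|17)=-1, (2|17)=+1; (−1)^{0·1·8}·(-1)^1·(+1)^0 = -1.
v=3: a=3^1·(≡1), b=3^-2·(≡1) mod 3; (1|3)=+1, (1|3)=+1; (−1)^{1·-2·1}·(+1)^-2·(+1)^1 = +1.
v=19: a=19^1·(≡6), b=19^0·(≡17) mod 19; (6|19)=+1, (17|19)=+1; (−1)^{1·0·9}·(+1)^0·(+1)^1 = +1.
v=2: v_2(a)=6, v_2(b)=2; units ≡ 1, 1 (mod 8); ε·ε+αω+βω = 0·0+6·0+2·0 ≡ 0  ⇒  (a,b)_2 = +1.
(-630591, -25415 / ℚ) ramifies at {13, 17, 23, ∞}: a division algebra.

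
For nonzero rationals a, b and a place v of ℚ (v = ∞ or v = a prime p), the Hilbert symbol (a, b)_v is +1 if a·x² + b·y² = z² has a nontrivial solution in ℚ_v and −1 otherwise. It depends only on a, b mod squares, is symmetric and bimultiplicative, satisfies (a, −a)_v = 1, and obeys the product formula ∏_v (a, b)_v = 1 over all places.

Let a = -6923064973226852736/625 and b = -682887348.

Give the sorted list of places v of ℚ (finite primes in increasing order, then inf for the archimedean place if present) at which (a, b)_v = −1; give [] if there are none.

[2, 13, 17, inf]

(a, b) ≡ (-6, -7293) mod (ℚ^×)²; places V = {2, 3, 5, 11, 13, 17, 19, ∞}.
(a,b)_5: α=-4, u≡4; β=0, v≡2 (mod 5); (4|5)=+1, (2|5)=-1; sign (−1)^0·+1^0·-1^-4 = +1.
(a,b)_2: α=7, β=2; u≡5, v≡3 (mod 8); ε(u)ε(v)=0·1, αω(v)=7·1, βω(u)=2·1; sum ≡ 1  ⇒  -1.
(a,b)_11: α=2, u≡9; β=1, v≡10 (mod 11); (9|11)=+1, (10|11)=-1; sign (−1)^0·+1^1·-1^2 = +1.
(a,b)_19: α=4, u≡2; β=0, v≡12 (mod 19); (2|19)=-1, (12|19)=-1; sign (−1)^0·-1^0·-1^4 = +1.
(a,b)_∞: sgn(-6)=−, sgn(-7293)=−, so -1.
(a,b)_13: α=2, u≡8; β=1, v≡6 (mod 13); (8|13)=-1, (6|13)=-1; sign (−1)^0·-1^1·-1^2 = -1.
(a,b)_3: α=5, u≡1; β=5, v≡2 (mod 3); (1|3)=+1, (2|3)=-1; sign (−1)^1·+1^5·-1^5 = +1.
(a,b)_17: α=4, u≡14; β=3, v≡13 (mod 17); (14|17)=-1, (13|17)=+1; sign (−1)^0·-1^3·+1^4 = -1.
Ram(-6, -7293) = {2, 13, 17, ∞}; no ℚ_2-point on the conic.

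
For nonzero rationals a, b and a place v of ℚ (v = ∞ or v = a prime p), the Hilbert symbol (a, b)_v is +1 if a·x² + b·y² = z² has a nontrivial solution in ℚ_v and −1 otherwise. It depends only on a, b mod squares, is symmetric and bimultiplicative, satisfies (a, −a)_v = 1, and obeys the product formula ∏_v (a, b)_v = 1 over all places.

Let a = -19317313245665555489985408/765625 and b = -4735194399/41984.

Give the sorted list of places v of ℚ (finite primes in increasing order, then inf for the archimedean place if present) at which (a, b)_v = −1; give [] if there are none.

(a, b) ≡ (-31514158, -15757079) mod (ℚ^×)²; places V = {2, 3, 5, 7, 13, 17, 37, 41, 47, ∞}.
(a,b)_5: α=-6, u≡3; β=0, v≡4 (mod 5); (3|5)=-1, (4|5)=+1; sign (−1)^0·-1^0·+1^-6 = +1.
(a,b)_17: α=1, u≡8; β=1, v≡2 (mod 17); (8|17)=+1, (2|17)=+1; sign (−1)^0·+1^1·+1^1 = +1.
(a,b)_47: α=3, u≡45; β=1, v≡15 (mod 47); (45|47)=-1, (15|47)=-1; sign (−1)^1·-1^1·-1^3 = -1.
(a,b)_41: α=1, u≡11; β=-1, v≡13 (mod 41); (11|41)=-1, (13|41)=-1; sign (−1)^0·-1^-1·-1^1 = +1.
(a,b)_37: α=5, u≡6; β=3, v≡12 (mod 37); (6|37)=-1, (12|37)=+1; sign (−1)^0·-1^3·+1^5 = -1.
(a,b)_3: α=4, u≡2; β=2, v≡1 (mod 3); (2|3)=-1, (1|3)=+1; sign (−1)^0·-1^2·+1^4 = +1.
(a,b)_13: α=5, u≡1; β=1, v≡6 (mod 13); (1|13)=+1, (6|13)=-1; sign (−1)^0·+1^1·-1^5 = -1.
(a,b)_2: α=7, β=-10; u≡1, v≡1 (mod 8); ε(u)ε(v)=0·0, αω(v)=7·0, βω(u)=-10·0; sum ≡ 0  ⇒  +1.
(a,b)_∞: sgn(-31514158)=−, sgn(-15757079)=−, so -1.
(a,b)_7: α=-2, u≡5; β=0, v≡6 (mod 7); (5|7)=-1, (6|7)=-1; sign (−1)^0·-1^0·-1^-2 = +1.
Ram(-31514158, -15757079) = {13, 37, 47, ∞}; no ℚ_13-point on the conic.

[13, 37, 47, inf]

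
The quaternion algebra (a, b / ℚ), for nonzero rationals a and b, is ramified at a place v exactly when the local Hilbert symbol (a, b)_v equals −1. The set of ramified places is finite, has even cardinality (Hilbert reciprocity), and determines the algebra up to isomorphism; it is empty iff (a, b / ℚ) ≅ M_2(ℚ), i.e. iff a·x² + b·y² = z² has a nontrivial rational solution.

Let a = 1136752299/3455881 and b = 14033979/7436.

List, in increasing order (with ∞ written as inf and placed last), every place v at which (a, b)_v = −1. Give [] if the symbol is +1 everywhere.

Mod squares: a ≡ 2139, b ≡ 23529. Check v ∈ {∞, 2, 3, 11, 13, 23, 31}.
v=11: a=11^-2·(≡9), b=11^-1·(≡5) mod 11; (9|11)=+1, (5|11)=+1; (−1)^{-2·-1·5}·(+1)^-1·(+1)^-2 = +1.
v=31: a=31^1·(≡25), b=31^1·(≡27) mod 31; (25|31)=+1, (27|31)=-1; (−1)^{1·1·15}·(+1)^1·(-1)^1 = +1.
v=23: a=23^1·(≡16), b=23^1·(≡14) mod 23; (16|23)=+1, (14|23)=-1; (−1)^{1·1·11}·(+1)^1·(-1)^1 = +1.
v=∞: 2139 > 0 and 23529 > 0  ⇒  (a,b)_∞ = +1.
v=3: a=3^13·(≡2), b=3^9·(≡1) mod 3; (2|3)=-1, (1|3)=+1; (−1)^{13·9·1}·(-1)^9·(+1)^13 = +1.
v=13: a=13^-4·(≡5), b=13^-2·(≡10) mod 13; (5|13)=-1, (10|13)=+1; (−1)^{-4·-2·6}·(-1)^-2·(+1)^-4 = +1.
v=2: v_2(a)=0, v_2(b)=-2; units ≡ 3, 1 (mod 8); ε·ε+αω+βω = 1·0+0·0+-2·1 ≡ 0  ⇒  (a,b)_2 = +1.
Ram(a, b) = ∅: the form 2139·x² + 23529·y² − z² is isotropic over every ℚ_v, so by Hasse–Minkowski it is isotropic over ℚ.

[]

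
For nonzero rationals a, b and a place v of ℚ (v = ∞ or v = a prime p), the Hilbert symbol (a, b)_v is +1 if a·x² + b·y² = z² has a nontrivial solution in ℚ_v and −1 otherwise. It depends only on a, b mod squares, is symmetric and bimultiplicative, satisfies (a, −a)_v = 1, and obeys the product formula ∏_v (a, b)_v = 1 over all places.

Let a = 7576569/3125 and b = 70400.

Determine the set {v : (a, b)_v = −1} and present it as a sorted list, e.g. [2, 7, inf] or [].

(a, b) ≡ (5005, 11) mod (ℚ^×)²; places V = {2, 3, 5, 7, 11, 13, 29, ∞}.
(a,b)_11: α=1, u≡3; β=1, v≡9 (mod 11); (3|11)=+1, (9|11)=+1; sign (−1)^1·+1^1·+1^1 = -1.
(a,b)_5: α=-5, u≡4; β=2, v≡1 (mod 5); (4|5)=+1, (1|5)=+1; sign (−1)^0·+1^2·+1^-5 = +1.
(a,b)_3: α=2, u≡1; β=0, v≡2 (mod 3); (1|3)=+1, (2|3)=-1; sign (−1)^0·+1^0·-1^2 = +1.
(a,b)_29: α=2, u≡18; β=0, v≡17 (mod 29); (18|29)=-1, (17|29)=-1; sign (−1)^0·-1^0·-1^2 = +1.
(a,b)_2: α=0, β=8; u≡5, v≡3 (mod 8); ε(u)ε(v)=0·1, αω(v)=0·1, βω(u)=8·1; sum ≡ 0  ⇒  +1.
(a,b)_∞: sgn(5005)=+, sgn(11)=+, so +1.
(a,b)_13: α=1, u≡2; β=0, v≡5 (mod 13); (2|13)=-1, (5|13)=-1; sign (−1)^0·-1^0·-1^1 = -1.
(a,b)_7: α=1, u≡2; β=0, v≡1 (mod 7); (2|7)=+1, (1|7)=+1; sign (−1)^0·+1^0·+1^1 = +1.
(5005, 11 / ℚ) ramifies at {11, 13}: a division algebra.

[11, 13]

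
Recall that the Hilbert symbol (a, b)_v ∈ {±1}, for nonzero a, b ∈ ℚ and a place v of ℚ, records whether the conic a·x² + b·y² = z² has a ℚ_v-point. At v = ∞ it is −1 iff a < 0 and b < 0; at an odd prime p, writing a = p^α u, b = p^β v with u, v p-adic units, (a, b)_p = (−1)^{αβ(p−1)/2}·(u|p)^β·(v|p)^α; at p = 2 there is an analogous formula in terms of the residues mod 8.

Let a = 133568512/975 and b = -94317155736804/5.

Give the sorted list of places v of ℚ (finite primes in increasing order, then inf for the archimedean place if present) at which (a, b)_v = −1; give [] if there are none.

Mod squares: a ≡ 858, b ≡ -5. Check v ∈ {∞, 2, 3, 5, 7, 11, 13}.
v=5: a=5^-2·(≡3), b=5^-1·(≡1) mod 5; (3|5)=-1, (1|5)=+1; (−1)^{-2·-1·2}·(-1)^-1·(+1)^-2 = -1.
v=13: a=13^-1·(≡9), b=13^2·(≡2) mod 13; (9|13)=+1, (2|13)=-1; (−1)^{-1·2·6}·(+1)^2·(-1)^-1 = -1.
v=2: v_2(a)=11, v_2(b)=2; units ≡ 5, 3 (mod 8); ε·ε+αω+βω = 0·1+11·1+2·1 ≡ 1  ⇒  (a,b)_2 = -1.
v=11: a=11^3·(≡3), b=11^4·(≡6) mod 11; (3|11)=+1, (6|11)=-1; (−1)^{3·4·5}·(+1)^4·(-1)^3 = -1.
v=∞: 858 > 0 and -5 < 0  ⇒  (a,b)_∞ = +1.
v=3: a=3^-1·(≡1), b=3^4·(≡1) mod 3; (1|3)=+1, (1|3)=+1; (−1)^{-1·4·1}·(+1)^4·(+1)^-1 = +1.
v=7: a=7^2·(≡2), b=7^6·(≡4) mod 7; (2|7)=+1, (4|7)=+1; (−1)^{2·6·3}·(+1)^6·(+1)^2 = +1.
(858, -5 / ℚ) ramifies at {2, 5, 11, 13}: a division algebra.

[2, 5, 11, 13]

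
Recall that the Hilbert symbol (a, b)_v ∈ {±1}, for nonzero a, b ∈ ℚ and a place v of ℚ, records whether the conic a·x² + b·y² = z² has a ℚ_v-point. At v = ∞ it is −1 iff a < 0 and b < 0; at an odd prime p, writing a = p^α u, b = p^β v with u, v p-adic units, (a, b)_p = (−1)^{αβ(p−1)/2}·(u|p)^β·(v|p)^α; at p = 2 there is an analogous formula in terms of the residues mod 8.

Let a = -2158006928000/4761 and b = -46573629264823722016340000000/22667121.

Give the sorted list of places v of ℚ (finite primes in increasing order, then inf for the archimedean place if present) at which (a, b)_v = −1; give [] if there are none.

[5, 11, 29, inf]

Mod squares: a ≡ -38570, b ≡ -11165. Check v ∈ {∞, 2, 3, 5, 7, 11, 17, 19, 23, 29, 53}.
v=17: a=17^2·(≡12), b=17^4·(≡16) mod 17; (12|17)=-1, (16|17)=+1; (−1)^{2·4·8}·(-1)^4·(+1)^2 = +1.
v=29: a=29^1·(≡9), b=29^3·(≡10) mod 29; (9|29)=+1, (10|29)=-1; (−1)^{1·3·14}·(+1)^3·(-1)^1 = -1.
v=∞: -38570 < 0 and -11165 < 0  ⇒  (a,b)_∞ = -1.
v=7: a=7^1·(≡5), b=7^1·(≡1) mod 7; (5|7)=-1, (1|7)=+1; (−1)^{1·1·3}·(-1)^1·(+1)^1 = +1.
v=53: a=53^0·(≡18), b=53^2·(≡12) mod 53; (18|53)=-1, (12|53)=-1; (−1)^{0·2·26}·(-1)^2·(-1)^0 = +1.
v=3: a=3^-2·(≡1), b=3^-4·(≡1) mod 3; (1|3)=+1, (1|3)=+1; (−1)^{-2·-4·1}·(+1)^-4·(+1)^-2 = +1.
v=23: a=23^-2·(≡13), b=23^-4·(≡16) mod 23; (13|23)=+1, (16|23)=+1; (−1)^{-2·-4·11}·(+1)^-4·(+1)^-2 = +1.
v=2: v_2(a)=7, v_2(b)=8; units ≡ 3, 3 (mod 8); ε·ε+αω+βω = 1·1+7·1+8·1 ≡ 0  ⇒  (a,b)_2 = +1.
v=19: a=19^1·(≡15), b=19^2·(≡6) mod 19; (15|19)=-1, (6|19)=+1; (−1)^{1·2·9}·(-1)^2·(+1)^1 = +1.
v=5: a=5^3·(≡1), b=5^7·(≡3) mod 5; (1|5)=+1, (3|5)=-1; (−1)^{3·7·2}·(+1)^7·(-1)^3 = -1.
v=11: a=11^2·(≡8), b=11^5·(≡2) mod 11; (8|11)=-1, (2|11)=-1; (−1)^{2·5·5}·(-1)^5·(-1)^2 = -1.
(-38570, -11165 / ℚ) ramifies at {5, 11, 29, ∞}: a division algebra.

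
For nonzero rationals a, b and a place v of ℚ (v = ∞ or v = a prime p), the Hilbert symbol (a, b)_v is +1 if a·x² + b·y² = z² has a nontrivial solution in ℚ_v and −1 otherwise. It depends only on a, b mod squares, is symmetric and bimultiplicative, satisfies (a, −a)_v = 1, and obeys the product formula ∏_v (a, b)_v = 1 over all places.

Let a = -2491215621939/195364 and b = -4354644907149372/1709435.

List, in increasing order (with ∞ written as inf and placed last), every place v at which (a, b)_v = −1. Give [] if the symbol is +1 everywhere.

[7, 11, 19, inf]

Mod squares: a ≡ -11, b ≡ -168245. Check v ∈ {∞, 2, 3, 5, 7, 11, 13, 17, 19, 23}.
v=5: a=5^0·(≡4), b=5^-1·(≡4) mod 5; (4|5)=+1, (4|5)=+1; (−1)^{0·-1·2}·(+1)^-1·(+1)^0 = +1.
v=7: a=7^0·(≡5), b=7^-1·(≡6) mod 7; (5|7)=-1, (6|7)=-1; (−1)^{0·-1·3}·(-1)^-1·(-1)^0 = -1.
v=∞: -11 < 0 and -168245 < 0  ⇒  (a,b)_∞ = -1.
v=19: a=19^2·(≡8), b=19^3·(≡13) mod 19; (8|19)=-1, (13|19)=-1; (−1)^{2·3·9}·(-1)^3·(-1)^2 = -1.
v=23: a=23^2·(≡3), b=23^3·(≡7) mod 23; (3|23)=+1, (7|23)=-1; (−1)^{2·3·11}·(+1)^3·(-1)^2 = +1.
v=2: v_2(a)=-2, v_2(b)=2; units ≡ 5, 3 (mod 8); ε·ε+αω+βω = 0·1+-2·1+2·1 ≡ 0  ⇒  (a,b)_2 = +1.
v=3: a=3^4·(≡1), b=3^4·(≡1) mod 3; (1|3)=+1, (1|3)=+1; (−1)^{4·4·1}·(+1)^4·(+1)^4 = +1.
v=11: a=11^5·(≡2), b=11^5·(≡7) mod 11; (2|11)=-1, (7|11)=-1; (−1)^{5·5·5}·(-1)^5·(-1)^5 = -1.
v=17: a=17^-2·(≡5), b=17^-2·(≡8) mod 17; (5|17)=-1, (8|17)=+1; (−1)^{-2·-2·8}·(-1)^-2·(+1)^-2 = +1.
v=13: a=13^-2·(≡5), b=13^-2·(≡9) mod 13; (5|13)=-1, (9|13)=+1; (−1)^{-2·-2·6}·(-1)^-2·(+1)^-2 = +1.
|Ram(-11, -168245)| = 4, even; anisotropic at {7, 11, 19, ∞}.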